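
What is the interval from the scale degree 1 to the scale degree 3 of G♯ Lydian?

Spelling G♯ Lydian: G♯ A♯ B♯ C𝄪 D♯ E♯ F𝄪.
That puts G♯ below B♯.
From G♯ to B♯ is 4 semitones, exactly the major third.

major third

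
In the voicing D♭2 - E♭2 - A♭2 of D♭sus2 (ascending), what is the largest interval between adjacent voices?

perfect fourth

Adjacent intervals: D♭2→E♭2 = major second; E♭2→A♭2 = perfect fourth.
The largest is E♭2 to A♭2, a perfect fourth (5 semitones).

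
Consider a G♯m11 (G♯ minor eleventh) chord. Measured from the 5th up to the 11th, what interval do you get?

minor seventh

The chord tones of G♯ minor eleventh are G♯-B-D♯-F♯-A♯-C♯.
So we need the interval from D♯ up to C♯.
From D♯ to C♯: 10 semitones over a seventh = minor.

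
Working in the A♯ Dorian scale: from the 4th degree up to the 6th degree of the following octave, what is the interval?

A♯ dorian: A♯ B♯ C♯ D♯ E♯ F𝄪 G♯.
So we need the interval from D♯ up to F𝄪.
Counting 10 letters and 16 half steps from D♯ gives a major tenth.

major tenth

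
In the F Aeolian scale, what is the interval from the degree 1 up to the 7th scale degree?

F natural minor: F G A♭ B♭ C D♭ E♭.
So we need the interval from F up to E♭.
From F to E♭: 10 semitones over a seventh = minor.

minor seventh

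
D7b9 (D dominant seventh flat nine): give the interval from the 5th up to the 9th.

diminished fifth

The chord tones of D7b9 (D dominant seventh flat nine) are D, F#, A, C, Eb.
The 5th is A and the 9th is Eb.
A up to Eb is 6 semitones, a half step narrower than a perfect fifth, so the interval is diminished.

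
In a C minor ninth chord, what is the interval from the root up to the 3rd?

minor third

Cm9 (C minor ninth): C E♭ G B♭ D.
That puts C below E♭.
From C to E♭: 3 semitones over a third = minor.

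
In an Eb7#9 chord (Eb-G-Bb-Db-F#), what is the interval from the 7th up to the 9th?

The 7th is Db and the 9th is F#.
Db up to F# is 5 semitones, a half step wider than a major third, so the interval is augmented.

augmented 3rd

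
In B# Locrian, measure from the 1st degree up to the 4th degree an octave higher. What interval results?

perfect eleventh

B# locrian: B# C# D# E# F# G# A#.
So we need the interval from B# up to E#.
From B# to E# is 17 semitones, exactly the perfect eleventh.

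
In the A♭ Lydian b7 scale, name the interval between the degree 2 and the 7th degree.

m6

The scale runs A♭ B♭ C D E♭ F G♭.
So we need the interval from B♭ up to G♭.
6 letter names make it a sixth; at 8 semitones (a half step narrower than major) the quality is minor.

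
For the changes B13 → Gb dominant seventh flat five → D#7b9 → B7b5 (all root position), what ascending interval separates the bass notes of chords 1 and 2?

The roots are B and Gb.
6 letter names make it a sixth; at 7 semitones (a whole step narrower than major) the quality is diminished.

diminished sixth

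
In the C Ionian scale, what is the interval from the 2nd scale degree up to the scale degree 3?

Spelling the C Ionian scale: C D E F G A B.
The 2nd scale degree is D and the degree 3 is E.
D up to E spans 2 letter names and 2 semitones — a major second.

major second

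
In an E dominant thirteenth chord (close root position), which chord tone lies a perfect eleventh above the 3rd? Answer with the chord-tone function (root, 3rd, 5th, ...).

The chord tones of E dominant thirteenth are E–G#–B–D–F#–C#.
The 3rd is G#. A perfect eleventh above G# is C#.
C# is the chord's 13th.

13th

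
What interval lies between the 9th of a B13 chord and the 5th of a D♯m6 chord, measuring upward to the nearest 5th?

major sixth

The 9th of B13 is C♯; the 5th of D♯m6 is A♯.
C♯ up to A♯ spans 6 letter names and 9 semitones — a major sixth.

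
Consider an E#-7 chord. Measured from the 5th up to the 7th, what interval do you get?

m3

E# minor seventh: E#-G#-B#-D#.
So we need the interval from B# up to D#.
3 letter names make it a third; at 3 semitones (a half step narrower than major) the quality is minor.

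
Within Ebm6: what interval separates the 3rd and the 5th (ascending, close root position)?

Ebm6 is spelled Eb–Gb–Bb–C.
3rd = Gb; 5th = Bb.
Counting 3 letters and 4 half steps from Gb gives a major third.

major 3rd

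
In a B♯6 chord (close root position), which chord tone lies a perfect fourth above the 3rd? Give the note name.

The chord tones of B♯6 are B♯ D𝄪 F𝄪 G𝄪.
The 3rd is D𝄪. A perfect fourth above D𝄪 is G𝄪.
G𝄪 is the chord's 6th.

G##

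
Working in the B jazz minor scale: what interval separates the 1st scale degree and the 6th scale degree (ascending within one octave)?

The scale runs B C# D E F# G# A#.
That puts B below G#.
B up to G# spans 6 letter names and 9 semitones — a major sixth.

major sixth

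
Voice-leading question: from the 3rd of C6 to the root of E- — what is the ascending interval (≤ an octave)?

perfect unison

The 3rd of C6 is E; the root of E- is E.
From E to E is 0 semitones, exactly the perfect unison.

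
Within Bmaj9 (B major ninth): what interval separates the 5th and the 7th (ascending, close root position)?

Spelling the chord: B, D♯, F♯, A♯, C♯.
So we need the interval from F♯ up to A♯.
From F♯ to A♯ is 4 semitones, exactly the major third.

major third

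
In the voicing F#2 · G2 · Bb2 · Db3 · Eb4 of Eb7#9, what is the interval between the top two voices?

major 9th

Those voices are Db3 and Eb4.
From Db to Eb is 14 semitones, exactly the major ninth.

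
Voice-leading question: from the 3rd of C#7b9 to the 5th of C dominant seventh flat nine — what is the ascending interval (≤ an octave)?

C#7b9 has E# as its 3rd, and C dominant seventh flat nine has G as its 5th.
E# up to G is 2 semitones, a whole step narrower than a major third, so the interval is diminished.

d3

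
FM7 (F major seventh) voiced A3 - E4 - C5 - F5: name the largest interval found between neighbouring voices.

minor sixth

Adjacent intervals: A3→E4 = perfect fifth; E4→C5 = minor sixth; C5→F5 = perfect fourth.
The largest is E4 to C5, a minor sixth (8 semitones).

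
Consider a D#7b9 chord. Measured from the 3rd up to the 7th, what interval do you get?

D#7b9 is spelled D#-F##-A#-C#-E.
3rd = F##; 7th = C#.
5 letter names make it a fifth; at 6 semitones (a half step narrower than perfect) the quality is diminished.

diminished fifth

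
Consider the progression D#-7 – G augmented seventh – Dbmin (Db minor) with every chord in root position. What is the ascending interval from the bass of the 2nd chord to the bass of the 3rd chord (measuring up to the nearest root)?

d5

The roots are G and Db.
G up to Db is 6 semitones, a half step narrower than a perfect fifth, so the interval is diminished.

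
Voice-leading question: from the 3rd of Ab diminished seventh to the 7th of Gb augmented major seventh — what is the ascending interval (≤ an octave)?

augmented 4th

The 3rd of Ab diminished seventh is Cb; the 7th of Gb augmented major seventh is F.
Cb up to F is 6 semitones, a half step wider than a perfect fourth, so the interval is augmented.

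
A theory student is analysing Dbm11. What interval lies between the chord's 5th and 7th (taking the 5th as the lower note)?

minor third

Dbm11: Db-Fb-Ab-Cb-Eb-Gb.
That puts Ab below Cb.
Ab up to Cb is 3 semitones, a half step narrower than a major third, so the interval is minor.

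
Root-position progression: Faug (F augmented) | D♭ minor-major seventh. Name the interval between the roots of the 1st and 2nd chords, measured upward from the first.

The roots are F and D♭.
6 letter names make it a sixth; at 8 semitones (a half step narrower than major) the quality is minor.

minor sixth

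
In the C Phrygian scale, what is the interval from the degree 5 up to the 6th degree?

Spelling the C Phrygian scale: C Db Eb F G Ab Bb.
Degree 5 = G; 6th degree = Ab.
From G to Ab: 1 semitone over a second = minor.

m2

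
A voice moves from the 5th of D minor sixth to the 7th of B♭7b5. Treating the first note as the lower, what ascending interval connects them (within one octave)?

The 5th of D minor sixth is A; the 7th of B♭7b5 is A♭.
From A to A♭: 11 semitones over an octave = diminished.

diminished octave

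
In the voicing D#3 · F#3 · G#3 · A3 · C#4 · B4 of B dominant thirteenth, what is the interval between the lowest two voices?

Those voices are D#3 and F#3.
3 letter names make it a third; at 3 semitones (a half step narrower than major) the quality is minor.

minor third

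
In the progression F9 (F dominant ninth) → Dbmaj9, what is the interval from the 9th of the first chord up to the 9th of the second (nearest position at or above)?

minor sixth

The 9th of F9 (F dominant ninth) is G; the 9th of Dbmaj9 is Eb.
From G to Eb: 8 semitones over a sixth = minor.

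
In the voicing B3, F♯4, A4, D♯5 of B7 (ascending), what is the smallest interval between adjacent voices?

minor 3rd

Adjacent intervals: B3→F♯4 = perfect fifth; F♯4→A4 = minor third; A4→D♯5 = augmented fourth.
The smallest is F♯4 to A4, a minor third (3 semitones).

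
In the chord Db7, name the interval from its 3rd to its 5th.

minor third

Spelling the chord: Db F Ab Cb.
3rd = F; 5th = Ab.
3 letter names make it a third; at 3 semitones (a half step narrower than major) the quality is minor.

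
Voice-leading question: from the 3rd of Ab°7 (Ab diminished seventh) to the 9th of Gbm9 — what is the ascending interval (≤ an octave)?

major 6th

The 3rd of Ab°7 (Ab diminished seventh) is Cb; the 9th of Gbm9 is Ab.
From Cb to Ab is 9 semitones, exactly the major sixth.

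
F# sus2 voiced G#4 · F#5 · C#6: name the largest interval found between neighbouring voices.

Adjacent intervals: G#4→F#5 = minor seventh; F#5→C#6 = perfect fifth.
The largest is G#4 to F#5, a minor seventh (10 semitones).

m7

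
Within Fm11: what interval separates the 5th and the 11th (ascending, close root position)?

minor seventh

The chord tones of Fm11 are F–Ab–C–Eb–G–Bb.
5th = C; 11th = Bb.
C up to Bb is 10 semitones, a half step narrower than a major seventh, so the interval is minor.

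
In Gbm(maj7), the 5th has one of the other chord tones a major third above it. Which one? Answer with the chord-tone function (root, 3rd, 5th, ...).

7th

Gb minor-major seventh: Gb–Bbb–Db–F.
The 5th is Db. A major third above Db is F.
F is the chord's 7th.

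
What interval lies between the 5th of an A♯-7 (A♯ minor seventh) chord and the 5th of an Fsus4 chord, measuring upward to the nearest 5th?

diminished sixth

The 5th of A♯-7 (A♯ minor seventh) is E♯; the 5th of Fsus4 is C.
E♯ up to C is 7 semitones, a whole step narrower than a major sixth, so the interval is diminished.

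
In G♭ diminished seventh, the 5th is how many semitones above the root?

6

Spelling the chord: G♭-B𝄫-D𝄫-F𝄫.
G♭ to D𝄫 is a diminished fifth: 6 semitones.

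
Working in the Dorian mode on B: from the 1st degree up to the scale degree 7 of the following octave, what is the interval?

The scale runs B C♯ D E F♯ G♯ A.
The 1st degree is B and the 7th degree (up an octave) is A.
From B to A: 22 semitones over a fourteenth = minor.

minor fourteenth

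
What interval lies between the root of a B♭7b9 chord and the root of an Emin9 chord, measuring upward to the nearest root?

The root of B♭7b9 is B♭; the root of Emin9 is E.
4 letter names make it a fourth; at 6 semitones (a half step wider than perfect) the quality is augmented.

augmented fourth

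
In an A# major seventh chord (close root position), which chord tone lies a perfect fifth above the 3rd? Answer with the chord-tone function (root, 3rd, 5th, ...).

7th

A#M7: A#-C##-E#-G##.
The 3rd is C##. A perfect fifth above C## is G##.
G## is the chord's 7th.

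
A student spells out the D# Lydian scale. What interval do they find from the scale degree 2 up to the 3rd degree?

major second

Spelling the D# Lydian scale: D# E# F## G## A# B# C##.
So we need the interval from E# up to F##.
E# up to F## spans 2 letter names and 2 semitones — a major second.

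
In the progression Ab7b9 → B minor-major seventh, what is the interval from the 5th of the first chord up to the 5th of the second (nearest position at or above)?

augmented second

Ab7b9 has Eb as its 5th, and B minor-major seventh has F# as its 5th.
2 letter names make it a second; at 3 semitones (a half step wider than major) the quality is augmented.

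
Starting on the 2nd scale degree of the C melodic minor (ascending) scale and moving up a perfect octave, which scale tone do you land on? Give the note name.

D

The scale is C D E♭ F G A B.
The 2nd scale degree is D; a perfect octave above that is D — scale degree 2.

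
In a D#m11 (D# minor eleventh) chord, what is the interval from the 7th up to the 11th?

Spelling the chord: D#-F#-A#-C#-E#-G#.
So we need the interval from C# up to G#.
Counting 5 letters and 7 half steps from C# gives a perfect fifth.

P5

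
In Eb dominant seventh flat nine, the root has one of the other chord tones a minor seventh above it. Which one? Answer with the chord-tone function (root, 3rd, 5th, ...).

Eb7b9 is spelled Eb, G, Bb, Db, Fb.
The root is Eb. A minor seventh above Eb is Db.
Db is the chord's 7th.

7th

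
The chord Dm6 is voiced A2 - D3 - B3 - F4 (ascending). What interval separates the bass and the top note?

m13

The outer voices are A2 and F4.
13 letter names make it a thirteenth; at 20 semitones (a half step narrower than major) the quality is minor.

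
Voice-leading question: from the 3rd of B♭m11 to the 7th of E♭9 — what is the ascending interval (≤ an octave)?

The 3rd of B♭m11 is D♭; the 7th of E♭9 is D♭.
D♭ up to D♭ spans 1 letter names and 0 semitones — a perfect unison.

perfect unison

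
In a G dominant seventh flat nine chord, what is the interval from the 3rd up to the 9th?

diminished seventh

G7b9: G, B, D, F, Ab.
That puts B below Ab.
7 letter names make it a seventh; at 9 semitones (a whole step narrower than major) the quality is diminished.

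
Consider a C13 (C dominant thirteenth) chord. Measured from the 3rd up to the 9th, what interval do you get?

minor seventh

C13: C–E–G–B♭–D–A.
So we need the interval from E up to D.
E up to D is 10 semitones, a half step narrower than a major seventh, so the interval is minor.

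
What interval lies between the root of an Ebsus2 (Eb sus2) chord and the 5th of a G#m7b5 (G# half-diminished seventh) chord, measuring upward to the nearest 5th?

major seventh

Ebsus2 (Eb sus2) has Eb as its root, and G#m7b5 (G# half-diminished seventh) has D as its 5th.
Eb up to D spans 7 letter names and 11 semitones — a major seventh.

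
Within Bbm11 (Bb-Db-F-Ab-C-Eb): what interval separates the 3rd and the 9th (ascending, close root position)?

The 3rd is Db and the 9th is C.
Counting 7 letters and 11 half steps from Db gives a major seventh.

major seventh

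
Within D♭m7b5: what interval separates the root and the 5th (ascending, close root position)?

diminished 5th

D♭ø (D♭ half-diminished seventh) is spelled D♭, F♭, A𝄫, C♭.
So we need the interval from D♭ up to A𝄫.
From D♭ to A𝄫: 6 semitones over a fifth = diminished.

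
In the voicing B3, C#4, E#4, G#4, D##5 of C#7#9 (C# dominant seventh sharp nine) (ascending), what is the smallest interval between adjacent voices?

Adjacent intervals: B3→C#4 = major second; C#4→E#4 = major third; E#4→G#4 = minor third; G#4→D##5 = augmented fifth.
The smallest is B3 to C#4, a major second (2 semitones).

major 2nd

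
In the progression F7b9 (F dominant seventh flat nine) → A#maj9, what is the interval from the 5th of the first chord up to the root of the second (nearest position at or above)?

F7b9 (F dominant seventh flat nine) has C as its 5th, and A#maj9 has A# as its root.
C up to A# is 10 semitones, a half step wider than a major sixth, so the interval is augmented.

augmented 6th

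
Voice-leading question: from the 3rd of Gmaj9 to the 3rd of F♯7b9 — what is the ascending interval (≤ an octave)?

The 3rd of Gmaj9 is B; the 3rd of F♯7b9 is A♯.
From B to A♯ is 11 semitones, exactly the major seventh.

major seventh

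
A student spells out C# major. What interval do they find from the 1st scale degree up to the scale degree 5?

Spelling C# major: C# D# E# F# G# A# B#.
1st scale degree = C#; degree 5 = G#.
Counting 5 letters and 7 half steps from C# gives a perfect fifth.

perfect 5th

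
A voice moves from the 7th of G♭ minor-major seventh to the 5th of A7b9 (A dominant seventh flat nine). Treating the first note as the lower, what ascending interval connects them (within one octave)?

major 7th

G♭ minor-major seventh has F as its 7th, and A7b9 (A dominant seventh flat nine) has E as its 5th.
F up to E spans 7 letter names and 11 semitones — a major seventh.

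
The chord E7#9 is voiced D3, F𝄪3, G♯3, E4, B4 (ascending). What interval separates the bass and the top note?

The outer voices are D3 and B4.
From D to B is 21 semitones, exactly the major thirteenth.

major thirteenth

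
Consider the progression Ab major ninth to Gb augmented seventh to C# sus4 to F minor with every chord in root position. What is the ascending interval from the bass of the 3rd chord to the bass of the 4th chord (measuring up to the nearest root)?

The roots are C# and F.
C# up to F is 4 semitones, a half step narrower than a perfect fourth, so the interval is diminished.

diminished fourth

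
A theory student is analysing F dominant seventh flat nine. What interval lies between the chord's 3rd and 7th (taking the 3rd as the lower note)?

F dominant seventh flat nine is spelled F-A-C-Eb-Gb.
So we need the interval from A up to Eb.
A up to Eb is 6 semitones, a half step narrower than a perfect fifth, so the interval is diminished.
This 3–7 tritone is the characteristic tension at the heart of the dominant sound.

d5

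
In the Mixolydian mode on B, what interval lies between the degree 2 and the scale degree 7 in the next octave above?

minor 13th

B mixolydian: B C# D# E F# G# A.
That puts C# below A.
C# up to A is 20 semitones, a half step narrower than a major thirteenth, so the interval is minor.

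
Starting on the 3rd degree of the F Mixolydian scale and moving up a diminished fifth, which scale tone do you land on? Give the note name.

Eb

The scale is F G A B♭ C D E♭.
The 3rd degree is A; a diminished fifth above that is E♭ — scale degree 7.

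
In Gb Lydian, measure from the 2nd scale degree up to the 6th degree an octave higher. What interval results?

perfect twelfth

Gb lydian: Gb Ab Bb C Db Eb F.
So we need the interval from Ab up to Eb.
Counting 12 letters and 19 half steps from Ab gives a perfect twelfth.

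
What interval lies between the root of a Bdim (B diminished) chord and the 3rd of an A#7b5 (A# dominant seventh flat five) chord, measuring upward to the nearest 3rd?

The root of Bdim (B diminished) is B; the 3rd of A#7b5 (A# dominant seventh flat five) is C##.
2 letter names make it a second; at 3 semitones (a half step wider than major) the quality is augmented.

augmented second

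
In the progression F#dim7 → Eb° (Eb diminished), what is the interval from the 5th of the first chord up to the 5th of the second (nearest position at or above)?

F#dim7 has C as its 5th, and Eb° (Eb diminished) has Bbb as its 5th.
C up to Bbb is 9 semitones, a whole step narrower than a major seventh, so the interval is diminished.

diminished seventh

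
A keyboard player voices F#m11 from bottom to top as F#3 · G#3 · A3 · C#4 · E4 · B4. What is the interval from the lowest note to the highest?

The outer voices are F#3 and B4.
Counting 11 letters and 17 half steps from F# gives a perfect eleventh.

perfect eleventh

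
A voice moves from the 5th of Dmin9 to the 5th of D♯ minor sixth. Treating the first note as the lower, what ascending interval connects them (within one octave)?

The 5th of Dmin9 is A; the 5th of D♯ minor sixth is A♯.
From A to A♯: 1 semitone over a unison = augmented.

A1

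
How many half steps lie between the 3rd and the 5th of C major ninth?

Cmaj9: C-E-G-B-D.
E to G is a minor third: 3 semitones.

3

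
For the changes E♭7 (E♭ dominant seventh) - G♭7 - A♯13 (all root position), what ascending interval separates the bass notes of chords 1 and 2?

m3

The roots are E♭ and G♭.
3 letter names make it a third; at 3 semitones (a half step narrower than major) the quality is minor.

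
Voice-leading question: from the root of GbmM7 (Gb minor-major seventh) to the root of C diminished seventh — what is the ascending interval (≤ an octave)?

augmented 4th

GbmM7 (Gb minor-major seventh) has Gb as its root, and C diminished seventh has C as its root.
From Gb to C: 6 semitones over a fourth = augmented.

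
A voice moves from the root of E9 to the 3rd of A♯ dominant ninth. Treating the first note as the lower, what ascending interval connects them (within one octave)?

E9 has E as its root, and A♯ dominant ninth has C𝄪 as its 3rd.
E up to C𝄪 is 10 semitones, a half step wider than a major sixth, so the interval is augmented.

augmented sixth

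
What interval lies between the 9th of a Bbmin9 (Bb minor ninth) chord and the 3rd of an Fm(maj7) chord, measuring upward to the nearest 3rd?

Bbmin9 (Bb minor ninth) has C as its 9th, and Fm(maj7) has Ab as its 3rd.
From C to Ab: 8 semitones over a sixth = minor.

minor sixth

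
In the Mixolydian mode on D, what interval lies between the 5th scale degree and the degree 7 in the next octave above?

minor tenth

D mixolydian: D E F# G A B C.
So we need the interval from A up to C.
From A to C: 15 semitones over a tenth = minor.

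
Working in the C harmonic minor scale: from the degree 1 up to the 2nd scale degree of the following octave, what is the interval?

C harmonic minor: C D Eb F G Ab B.
So we need the interval from C up to D.
From C to D is 14 semitones, exactly the major ninth.

major ninth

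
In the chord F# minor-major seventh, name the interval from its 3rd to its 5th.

major third

Spelling the chord: F#, A, C#, E#.
The 3rd is A and the 5th is C#.
Counting 3 letters and 4 half steps from A gives a major third.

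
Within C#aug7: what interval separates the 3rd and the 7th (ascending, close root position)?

Spelling the chord: C#–E#–G##–B.
3rd = E#; 7th = B.
E# up to B is 6 semitones, a half step narrower than a perfect fifth, so the interval is diminished.

diminished 5th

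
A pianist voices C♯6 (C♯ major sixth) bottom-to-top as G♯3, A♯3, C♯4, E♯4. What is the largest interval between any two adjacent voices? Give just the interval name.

Adjacent intervals: G♯3→A♯3 = major second; A♯3→C♯4 = minor third; C♯4→E♯4 = major third.
The largest is C♯4 to E♯4, a major third (4 semitones).

major third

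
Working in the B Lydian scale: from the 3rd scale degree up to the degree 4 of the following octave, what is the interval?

The scale runs B C# D# E# F# G# A#.
So we need the interval from D# up to E#.
Counting 9 letters and 14 half steps from D# gives a major ninth.

major 9th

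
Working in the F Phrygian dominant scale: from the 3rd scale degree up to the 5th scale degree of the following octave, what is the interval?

Spelling the F Phrygian dominant scale: F Gb A Bb C Db Eb.
That puts A below C.
A up to C is 15 semitones, a half step narrower than a major tenth, so the interval is minor.

minor 10th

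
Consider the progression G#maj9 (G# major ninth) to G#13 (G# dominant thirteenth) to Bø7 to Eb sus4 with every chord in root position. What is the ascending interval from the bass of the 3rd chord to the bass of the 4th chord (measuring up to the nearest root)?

The roots are B and Eb.
From B to Eb: 4 semitones over a fourth = diminished.

d4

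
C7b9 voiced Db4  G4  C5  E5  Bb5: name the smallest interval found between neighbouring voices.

Adjacent intervals: Db4→G4 = augmented fourth; G4→C5 = perfect fourth; C5→E5 = major third; E5→Bb5 = diminished fifth.
The smallest is C5 to E5, a major third (4 semitones).

major third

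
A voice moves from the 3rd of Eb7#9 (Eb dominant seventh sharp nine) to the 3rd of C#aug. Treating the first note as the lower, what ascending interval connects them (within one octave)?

augmented 6th

The 3rd of Eb7#9 (Eb dominant seventh sharp nine) is G; the 3rd of C#aug is E#.
G up to E# is 10 semitones, a half step wider than a major sixth, so the interval is augmented.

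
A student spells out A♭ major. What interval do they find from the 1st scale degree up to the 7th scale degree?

major seventh

Spelling A♭ major: A♭ B♭ C D♭ E♭ F G.
The 1st scale degree is A♭ and the 7th scale degree is G.
A♭ up to G spans 7 letter names and 11 semitones — a major seventh.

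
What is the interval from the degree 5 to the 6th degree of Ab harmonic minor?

minor 2nd

Ab harmonic minor: Ab Bb Cb Db Eb Fb G.
So we need the interval from Eb up to Fb.
From Eb to Fb: 1 semitone over a second = minor.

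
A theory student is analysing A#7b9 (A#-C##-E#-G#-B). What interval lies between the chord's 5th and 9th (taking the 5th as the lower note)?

The 5th is E# and the 9th is B.
E# up to B is 6 semitones, a half step narrower than a perfect fifth, so the interval is diminished.

diminished fifth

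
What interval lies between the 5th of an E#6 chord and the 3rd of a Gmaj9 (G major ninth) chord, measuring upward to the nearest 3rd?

The 5th of E#6 is B#; the 3rd of Gmaj9 (G major ninth) is B.
B# up to B is 11 semitones, a half step narrower than a perfect octave, so the interval is diminished.

diminished octave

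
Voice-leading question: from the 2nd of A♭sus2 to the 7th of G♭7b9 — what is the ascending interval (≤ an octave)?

diminished fifth

A♭sus2 has B♭ as its 2nd, and G♭7b9 has F♭ as its 7th.
From B♭ to F♭: 6 semitones over a fifth = diminished.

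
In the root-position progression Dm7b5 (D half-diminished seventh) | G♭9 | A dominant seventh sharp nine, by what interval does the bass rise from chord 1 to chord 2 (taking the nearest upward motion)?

The roots are D and G♭.
From D to G♭: 4 semitones over a fourth = diminished.

diminished fourth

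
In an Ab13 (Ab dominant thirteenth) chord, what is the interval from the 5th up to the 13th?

major ninth

Ab13 is spelled Ab–C–Eb–Gb–Bb–F.
So we need the interval from Eb up to F.
Counting 9 letters and 14 half steps from Eb gives a major ninth.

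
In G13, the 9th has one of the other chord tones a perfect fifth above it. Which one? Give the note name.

E

The chord tones of G13 are G-B-D-F-A-E.
The 9th is A. A perfect fifth above A is E.
E is the chord's 13th.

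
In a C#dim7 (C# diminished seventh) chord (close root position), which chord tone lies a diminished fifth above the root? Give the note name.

The chord tones of C#°7 are C# E G Bb.
The root is C#. A diminished fifth above C# is G.
G is the chord's 5th.

G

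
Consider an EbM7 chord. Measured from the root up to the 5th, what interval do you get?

The chord tones of Eb major seventh are Eb-G-Bb-D.
So we need the interval from Eb up to Bb.
From Eb to Bb is 7 semitones, exactly the perfect fifth.

perfect fifth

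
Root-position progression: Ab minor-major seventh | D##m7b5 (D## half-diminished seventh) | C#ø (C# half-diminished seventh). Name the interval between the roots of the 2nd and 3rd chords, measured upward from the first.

The roots are D## and C#.
From D## to C#: 9 semitones over a seventh = diminished.

d7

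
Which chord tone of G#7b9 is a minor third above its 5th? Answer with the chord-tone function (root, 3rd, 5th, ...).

The chord tones of G#7b9 are G#-B#-D#-F#-A.
The 5th is D#. A minor third above D# is F#.
F# is the chord's 7th.

7th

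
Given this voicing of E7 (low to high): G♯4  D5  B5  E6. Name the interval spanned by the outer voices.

m13

The outer voices are G♯4 and E6.
13 letter names make it a thirteenth; at 20 semitones (a half step narrower than major) the quality is minor.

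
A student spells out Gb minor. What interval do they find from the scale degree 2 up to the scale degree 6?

Gb natural minor: Gb Ab Bbb Cb Db Ebb Fb.
So we need the interval from Ab up to Ebb.
From Ab to Ebb: 6 semitones over a fifth = diminished.

diminished 5th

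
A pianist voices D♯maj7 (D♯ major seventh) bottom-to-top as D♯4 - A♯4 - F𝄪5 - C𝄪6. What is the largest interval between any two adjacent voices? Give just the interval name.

major sixth

Adjacent intervals: D♯4→A♯4 = perfect fifth; A♯4→F𝄪5 = major sixth; F𝄪5→C𝄪6 = perfect fifth.
The largest is A♯4 to F𝄪5, a major sixth (9 semitones).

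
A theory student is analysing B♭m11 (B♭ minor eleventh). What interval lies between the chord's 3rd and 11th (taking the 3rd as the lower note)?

major ninth

B♭m11 (B♭ minor eleventh) is spelled B♭-D♭-F-A♭-C-E♭.
That puts D♭ below E♭.
Counting 9 letters and 14 half steps from D♭ gives a major ninth.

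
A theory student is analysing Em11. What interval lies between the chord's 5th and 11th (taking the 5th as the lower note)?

Spelling the chord: E-G-B-D-F#-A.
So we need the interval from B up to A.
B up to A is 10 semitones, a half step narrower than a major seventh, so the interval is minor.

minor seventh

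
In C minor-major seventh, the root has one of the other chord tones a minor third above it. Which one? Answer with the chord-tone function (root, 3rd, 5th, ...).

3rd

The chord tones of Cm(maj7) (C minor-major seventh) are C Eb G B.
The root is C. A minor third above C is Eb.
Eb is the chord's 3rd.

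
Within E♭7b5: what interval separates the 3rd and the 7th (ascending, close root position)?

d5

The chord tones of E♭ dominant seventh flat five are E♭–G–B𝄫–D♭.
The 3rd is G and the 7th is D♭.
G up to D♭ is 6 semitones, a half step narrower than a perfect fifth, so the interval is diminished.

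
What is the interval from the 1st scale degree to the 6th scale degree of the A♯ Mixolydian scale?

major sixth

The scale runs A♯ B♯ C𝄪 D♯ E♯ F𝄪 G♯.
So we need the interval from A♯ up to F𝄪.
Counting 6 letters and 9 half steps from A♯ gives a major sixth.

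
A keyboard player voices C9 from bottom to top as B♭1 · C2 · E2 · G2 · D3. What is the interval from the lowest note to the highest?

major tenth

The outer voices are B♭1 and D3.
Counting 10 letters and 16 half steps from B♭ gives a major tenth.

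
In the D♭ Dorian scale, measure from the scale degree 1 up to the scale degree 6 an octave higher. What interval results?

M13

D♭ dorian: D♭ E♭ F♭ G♭ A♭ B♭ C♭.
That puts D♭ below B♭.
From D♭ to B♭ is 21 semitones, exactly the major thirteenth.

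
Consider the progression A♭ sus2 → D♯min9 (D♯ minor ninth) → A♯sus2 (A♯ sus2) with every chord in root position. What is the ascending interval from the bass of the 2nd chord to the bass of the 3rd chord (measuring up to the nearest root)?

perfect fifth

The roots are D♯ and A♯.
Counting 5 letters and 7 half steps from D♯ gives a perfect fifth.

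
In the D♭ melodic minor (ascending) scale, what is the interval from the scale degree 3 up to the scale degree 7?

Spelling the D♭ melodic minor (ascending) scale: D♭ E♭ F♭ G♭ A♭ B♭ C.
The scale degree 3 is F♭ and the 7th degree is C.
5 letter names make it a fifth; at 8 semitones (a half step wider than perfect) the quality is augmented.

augmented fifth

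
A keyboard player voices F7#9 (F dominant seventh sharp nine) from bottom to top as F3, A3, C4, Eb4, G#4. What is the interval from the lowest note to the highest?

The outer voices are F3 and G#4.
F up to G# is 15 semitones, a half step wider than a major ninth, so the interval is augmented.

augmented ninth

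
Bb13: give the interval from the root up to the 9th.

Bb dominant thirteenth is spelled Bb-D-F-Ab-C-G.
So we need the interval from Bb up to C.
From Bb to C is 14 semitones, exactly the major ninth.

M9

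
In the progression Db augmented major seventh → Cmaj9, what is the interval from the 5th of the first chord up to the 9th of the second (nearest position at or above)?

perfect fourth

Db augmented major seventh has A as its 5th, and Cmaj9 has D as its 9th.
Counting 4 letters and 5 half steps from A gives a perfect fourth.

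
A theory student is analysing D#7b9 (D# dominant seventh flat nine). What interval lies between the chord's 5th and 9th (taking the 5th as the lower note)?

D#7b9 (D# dominant seventh flat nine): D#–F##–A#–C#–E.
5th = A#; 9th = E.
A# up to E is 6 semitones, a half step narrower than a perfect fifth, so the interval is diminished.

diminished 5th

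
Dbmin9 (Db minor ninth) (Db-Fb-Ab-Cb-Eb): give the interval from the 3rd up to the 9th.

So we need the interval from Fb up to Eb.
Fb up to Eb spans 7 letter names and 11 semitones — a major seventh.

major seventh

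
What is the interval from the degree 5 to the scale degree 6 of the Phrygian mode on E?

minor second

Spelling the Phrygian mode on E: E F G A B C D.
The degree 5 is B and the degree 6 is C.
From B to C: 1 semitone over a second = minor.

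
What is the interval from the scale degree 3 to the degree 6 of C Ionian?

perfect fourth

Spelling C Ionian: C D E F G A B.
That puts E below A.
Counting 4 letters and 5 half steps from E gives a perfect fourth.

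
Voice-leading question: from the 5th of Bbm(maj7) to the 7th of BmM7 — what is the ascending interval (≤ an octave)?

augmented 3rd

The 5th of Bbm(maj7) is F; the 7th of BmM7 is A#.
3 letter names make it a third; at 5 semitones (a half step wider than major) the quality is augmented.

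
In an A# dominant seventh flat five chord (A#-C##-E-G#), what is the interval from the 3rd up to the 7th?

diminished fifth

3rd = C##; 7th = G#.
From C## to G#: 6 semitones over a fifth = diminished.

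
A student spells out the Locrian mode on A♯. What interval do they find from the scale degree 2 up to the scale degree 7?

The scale runs A♯ B C♯ D♯ E F♯ G♯.
So we need the interval from B up to G♯.
B up to G♯ spans 6 letter names and 9 semitones — a major sixth.

major sixth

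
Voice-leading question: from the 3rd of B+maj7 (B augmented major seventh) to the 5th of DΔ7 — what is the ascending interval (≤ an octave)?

d5

The 3rd of B+maj7 (B augmented major seventh) is D#; the 5th of DΔ7 is A.
5 letter names make it a fifth; at 6 semitones (a half step narrower than perfect) the quality is diminished.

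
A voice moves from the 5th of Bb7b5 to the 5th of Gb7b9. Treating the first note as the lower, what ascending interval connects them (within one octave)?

Bb7b5 has Fb as its 5th, and Gb7b9 has Db as its 5th.
Fb up to Db spans 6 letter names and 9 semitones — a major sixth.

major sixth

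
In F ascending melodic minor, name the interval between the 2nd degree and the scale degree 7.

Spelling F ascending melodic minor: F G A♭ B♭ C D E.
The 2nd degree is G and the 7th degree is E.
From G to E is 9 semitones, exactly the major sixth.

M6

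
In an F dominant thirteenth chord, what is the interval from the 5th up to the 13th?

major 9th

F dominant thirteenth: F–A–C–Eb–G–D.
5th = C; 13th = D.
From C to D is 14 semitones, exactly the major ninth.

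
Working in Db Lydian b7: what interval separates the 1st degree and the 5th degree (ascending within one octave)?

perfect 5th

The scale runs Db Eb F G Ab Bb Cb.
The 1st degree is Db and the degree 5 is Ab.
Db up to Ab spans 5 letter names and 7 semitones — a perfect fifth.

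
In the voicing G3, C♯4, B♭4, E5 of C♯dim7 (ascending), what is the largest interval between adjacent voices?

diminished seventh

Adjacent intervals: G3→C♯4 = augmented fourth; C♯4→B♭4 = diminished seventh; B♭4→E5 = augmented fourth.
The largest is C♯4 to B♭4, a diminished seventh (9 semitones).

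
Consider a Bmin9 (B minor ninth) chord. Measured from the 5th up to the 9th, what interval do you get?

Bm9 (B minor ninth): B D F# A C#.
So we need the interval from F# up to C#.
F# up to C# spans 5 letter names and 7 semitones — a perfect fifth.

perfect fifth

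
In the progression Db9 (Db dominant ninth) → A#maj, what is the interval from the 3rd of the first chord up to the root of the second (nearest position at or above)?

augmented 3rd

Db9 (Db dominant ninth) has F as its 3rd, and A#maj has A# as its root.
3 letter names make it a third; at 5 semitones (a half step wider than major) the quality is augmented.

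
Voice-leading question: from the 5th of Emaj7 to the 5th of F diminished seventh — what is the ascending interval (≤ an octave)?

The 5th of Emaj7 is B; the 5th of F diminished seventh is Cb.
From B to Cb: 0 semitones over a second = diminished.

d2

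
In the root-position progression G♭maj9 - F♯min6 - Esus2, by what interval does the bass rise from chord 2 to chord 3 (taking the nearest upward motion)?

minor seventh

The roots are F♯ and E.
7 letter names make it a seventh; at 10 semitones (a half step narrower than major) the quality is minor.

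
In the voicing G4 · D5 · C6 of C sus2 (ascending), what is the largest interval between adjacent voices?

Adjacent intervals: G4→D5 = perfect fifth; D5→C6 = minor seventh.
The largest is D5 to C6, a minor seventh (10 semitones).

minor seventh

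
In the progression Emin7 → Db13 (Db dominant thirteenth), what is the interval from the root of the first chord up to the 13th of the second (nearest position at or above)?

diminished fifth

Emin7 has E as its root, and Db13 (Db dominant thirteenth) has Bb as its 13th.
From E to Bb: 6 semitones over a fifth = diminished.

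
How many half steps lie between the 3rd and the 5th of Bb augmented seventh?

4

The chord tones of Bb augmented seventh are Bb, D, F#, Ab.
D to F# is a major third: 4 semitones.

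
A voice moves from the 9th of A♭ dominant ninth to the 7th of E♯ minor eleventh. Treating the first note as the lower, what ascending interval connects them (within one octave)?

The 9th of A♭ dominant ninth is B♭; the 7th of E♯ minor eleventh is D♯.
B♭ up to D♯ is 5 semitones, a half step wider than a major third, so the interval is augmented.

augmented 3rd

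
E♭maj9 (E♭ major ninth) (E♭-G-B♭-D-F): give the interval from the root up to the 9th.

The root is E♭ and the 9th is F.
From E♭ to F is 14 semitones, exactly the major ninth.

major ninth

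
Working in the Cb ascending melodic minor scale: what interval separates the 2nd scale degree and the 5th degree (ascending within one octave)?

perfect 4th

Cb melodic minor: Cb Db Ebb Fb Gb Ab Bb.
That puts Db below Gb.
Counting 4 letters and 5 half steps from Db gives a perfect fourth.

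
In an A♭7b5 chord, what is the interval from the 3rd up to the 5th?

Spelling the chord: A♭, C, E𝄫, G♭.
3rd = C; 5th = E𝄫.
From C to E𝄫: 2 semitones over a third = diminished.

d3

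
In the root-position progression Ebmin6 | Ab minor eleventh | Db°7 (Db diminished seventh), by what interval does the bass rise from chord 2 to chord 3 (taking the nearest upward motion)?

The roots are Ab and Db.
Counting 4 letters and 5 half steps from Ab gives a perfect fourth.

perfect fourth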